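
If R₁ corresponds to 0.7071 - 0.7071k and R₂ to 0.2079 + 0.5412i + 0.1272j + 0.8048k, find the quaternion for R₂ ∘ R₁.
0.7161 + 0.2927i + 0.4726j + 0.4221k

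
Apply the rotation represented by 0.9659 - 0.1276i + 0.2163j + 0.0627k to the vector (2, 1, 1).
(2.023, 1.365, -0.213)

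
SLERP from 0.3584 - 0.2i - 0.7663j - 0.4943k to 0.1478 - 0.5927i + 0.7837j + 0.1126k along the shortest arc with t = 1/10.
0.3173 - 0.1151i - 0.8121j - 0.4761k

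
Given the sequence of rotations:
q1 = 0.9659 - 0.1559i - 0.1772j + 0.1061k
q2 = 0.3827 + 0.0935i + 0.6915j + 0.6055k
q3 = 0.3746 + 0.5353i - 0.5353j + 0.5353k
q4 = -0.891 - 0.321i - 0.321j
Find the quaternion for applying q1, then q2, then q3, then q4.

q2 · q1 = 0.4425 + 0.2113i + 0.4958j + 0.7167k
q3 · q2 · q1 = -0.0656 - 0.333i - 0.3217j + 0.8839k
q4 · q3 · q2 · q1 = -0.1517 + 0.034i + 0.5914j - 0.7912k
-0.1517 + 0.034i + 0.5914j - 0.7912k


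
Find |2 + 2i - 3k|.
√17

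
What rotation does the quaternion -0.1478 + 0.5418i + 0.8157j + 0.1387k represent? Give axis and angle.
axis = (0.5478, 0.8248, 0.1402), θ = 197°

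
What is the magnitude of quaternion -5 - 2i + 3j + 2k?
√42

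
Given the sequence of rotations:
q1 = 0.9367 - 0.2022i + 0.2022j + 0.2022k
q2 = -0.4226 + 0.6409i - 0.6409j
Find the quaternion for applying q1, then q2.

q2 · q1 = -0.1367 + 0.5562i - 0.8154j - 0.0854k
-0.1367 + 0.5562i - 0.8154j - 0.0854k


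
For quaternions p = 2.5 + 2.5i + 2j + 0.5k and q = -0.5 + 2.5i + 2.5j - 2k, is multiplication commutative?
No: pq = -11.5 - 0.25i + 11.5j - 4k ≠ -11.5 + 10.25i - j - 6.5k = qp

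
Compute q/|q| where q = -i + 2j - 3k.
-0.2673i + 0.5345j - 0.8018k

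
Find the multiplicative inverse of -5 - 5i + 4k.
-0.0758 + 0.0758i - 0.0606k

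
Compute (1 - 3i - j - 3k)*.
1 + 3i + j + 3k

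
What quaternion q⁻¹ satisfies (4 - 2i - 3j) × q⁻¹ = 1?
0.1379 + 0.069i + 0.1034j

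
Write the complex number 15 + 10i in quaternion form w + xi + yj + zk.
15 + 10i + 0j + 0k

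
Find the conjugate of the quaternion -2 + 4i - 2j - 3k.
-2 - 4i + 2j + 3k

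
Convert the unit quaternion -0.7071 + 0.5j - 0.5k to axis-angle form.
axis = (0, √2/2, -√2/2), θ = 3π/2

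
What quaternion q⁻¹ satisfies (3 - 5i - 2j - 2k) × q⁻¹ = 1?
0.0714 + 0.119i + 0.0476j + 0.0476k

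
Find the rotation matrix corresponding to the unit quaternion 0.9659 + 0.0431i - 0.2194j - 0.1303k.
[[0.8698, 0.2328, -0.4351], [-0.2706, 0.9623, -0.0261], [0.4126, 0.1404, 0.9]]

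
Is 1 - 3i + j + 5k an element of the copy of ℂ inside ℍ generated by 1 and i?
No. The quaternion 1 - 3i + j + 5k has j-coefficient y = 1 and k-coefficient z = 5, not both zero, so it does not lie in the complex subalgebra spanned by 1 and i.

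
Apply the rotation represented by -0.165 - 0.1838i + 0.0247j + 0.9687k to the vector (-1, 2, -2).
(2.228, -1.534, -1.297)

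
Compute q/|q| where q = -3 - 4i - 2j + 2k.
-0.5222 - 0.6963i - 0.3482j + 0.3482k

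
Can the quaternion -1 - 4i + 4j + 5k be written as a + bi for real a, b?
No. The quaternion -1 - 4i + 4j + 5k has j-coefficient y = 4 and k-coefficient z = 5, not both zero, so it does not lie in the complex subalgebra spanned by 1 and i.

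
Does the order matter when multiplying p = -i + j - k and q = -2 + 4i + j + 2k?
Yes: pq = 5 + 5i - 4j - 3k ≠ 5 - i + 7k = qp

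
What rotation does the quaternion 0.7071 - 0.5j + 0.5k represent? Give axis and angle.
axis = (0, -√2/2, √2/2), θ = π/2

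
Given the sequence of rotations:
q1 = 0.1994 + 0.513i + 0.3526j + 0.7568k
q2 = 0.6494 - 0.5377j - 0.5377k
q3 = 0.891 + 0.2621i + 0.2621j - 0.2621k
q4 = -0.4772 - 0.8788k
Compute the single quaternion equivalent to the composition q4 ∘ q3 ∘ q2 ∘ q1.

q2 · q1 = 0.726 + 0.1158i - 0.1541j + 0.6601k
q3 · q2 · q1 = 0.8299 + 0.4261i - 0.1504j + 0.3271k
q4 · q3 · q2 · q1 = -0.1086 - 0.3355i - 0.3027j - 0.8854k
-0.1086 - 0.3355i - 0.3027j - 0.8854k


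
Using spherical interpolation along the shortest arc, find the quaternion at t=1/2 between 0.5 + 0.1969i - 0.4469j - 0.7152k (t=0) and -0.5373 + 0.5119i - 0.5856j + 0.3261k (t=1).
0.6872 - 0.2087i + 0.0919j - 0.6898k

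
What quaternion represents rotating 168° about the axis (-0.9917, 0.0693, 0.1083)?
0.1045 - 0.9863i + 0.0689j + 0.1077k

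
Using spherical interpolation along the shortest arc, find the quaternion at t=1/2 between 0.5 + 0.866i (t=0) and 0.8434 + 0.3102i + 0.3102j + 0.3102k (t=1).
0.7306 + 0.6397i + 0.1687j + 0.1687k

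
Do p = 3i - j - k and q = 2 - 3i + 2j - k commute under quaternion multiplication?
No: pq = 10 + 9i + 4j + k ≠ 10 + 3i - 8j - 5k = qp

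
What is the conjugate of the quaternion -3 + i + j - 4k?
-3 - i - j + 4k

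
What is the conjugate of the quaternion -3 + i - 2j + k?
-3 - i + 2j - k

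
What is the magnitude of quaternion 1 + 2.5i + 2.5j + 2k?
4.183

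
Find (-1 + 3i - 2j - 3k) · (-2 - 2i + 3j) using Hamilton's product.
14 + 5i + 7j + 11k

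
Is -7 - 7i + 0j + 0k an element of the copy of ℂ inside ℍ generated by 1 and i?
Yes. The quaternion -7 - 7i has j- and k-coefficients y = z = 0, so it lies in the complex subalgebra spanned by 1 and i.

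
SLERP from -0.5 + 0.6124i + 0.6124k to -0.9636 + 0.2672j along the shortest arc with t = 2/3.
-0.9174 + 0.2436i + 0.1992j + 0.2436k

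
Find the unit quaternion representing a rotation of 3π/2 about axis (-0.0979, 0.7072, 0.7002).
-0.7071 - 0.0692i + 0.5001j + 0.4951k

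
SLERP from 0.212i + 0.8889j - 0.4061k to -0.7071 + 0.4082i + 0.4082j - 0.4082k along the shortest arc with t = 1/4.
-0.2019 + 0.2859i + 0.8265j - 0.4409k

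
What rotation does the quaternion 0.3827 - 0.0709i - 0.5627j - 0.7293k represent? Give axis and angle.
axis = (-0.0767, -0.6091, -0.7894), θ = 3π/4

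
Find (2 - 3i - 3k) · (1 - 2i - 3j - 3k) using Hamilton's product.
-13 - 16i - 9j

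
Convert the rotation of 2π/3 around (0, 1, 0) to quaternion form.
0.5 + 0.866j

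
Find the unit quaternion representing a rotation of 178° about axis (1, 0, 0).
0.0175 + 0.9998i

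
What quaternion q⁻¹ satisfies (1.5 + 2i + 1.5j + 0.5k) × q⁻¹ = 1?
0.1714 - 0.2286i - 0.1714j - 0.0571k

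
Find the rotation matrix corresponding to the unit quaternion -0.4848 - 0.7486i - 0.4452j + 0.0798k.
[[0.5909, 0.7439, 0.3122], [0.5892, -0.1335, -0.7969], [-0.5511, 0.6548, -0.5172]]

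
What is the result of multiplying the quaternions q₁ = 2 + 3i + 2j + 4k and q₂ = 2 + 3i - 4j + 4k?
-13 + 36i - 4j - 2k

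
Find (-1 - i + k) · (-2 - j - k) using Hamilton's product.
3 + 3i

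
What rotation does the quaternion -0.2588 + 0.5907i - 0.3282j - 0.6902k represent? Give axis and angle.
axis = (0.6115, -0.3398, -0.7145), θ = 7π/6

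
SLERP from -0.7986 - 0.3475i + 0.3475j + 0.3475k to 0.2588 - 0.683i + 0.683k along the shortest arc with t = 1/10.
-0.7283 - 0.4239i + 0.332j + 0.4239k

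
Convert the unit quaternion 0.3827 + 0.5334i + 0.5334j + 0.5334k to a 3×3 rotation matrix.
[[-0.1381, 0.1608, 0.9773], [0.9773, -0.1381, 0.1608], [0.1608, 0.9773, -0.1381]]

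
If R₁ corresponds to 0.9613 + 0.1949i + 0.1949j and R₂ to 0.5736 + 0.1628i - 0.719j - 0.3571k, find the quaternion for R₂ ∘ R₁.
0.6598 + 0.3379i - 0.649j - 0.1714k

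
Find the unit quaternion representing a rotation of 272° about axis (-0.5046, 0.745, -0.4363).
-0.7193 - 0.3505i + 0.5175j - 0.3031k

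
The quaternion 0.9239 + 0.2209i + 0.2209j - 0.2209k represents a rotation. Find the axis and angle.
axis = (√3/3, √3/3, -√3/3), θ = π/4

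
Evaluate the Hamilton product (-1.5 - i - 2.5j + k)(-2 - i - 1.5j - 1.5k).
-0.25 + 8.75i + 4.75j - 0.75k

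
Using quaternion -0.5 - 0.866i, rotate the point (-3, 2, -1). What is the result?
(-3, -0.134, 2.232)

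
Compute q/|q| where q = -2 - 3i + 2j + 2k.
-0.4364 - 0.6547i + 0.4364j + 0.4364k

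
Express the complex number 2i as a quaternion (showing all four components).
0 + 2i + 0j + 0k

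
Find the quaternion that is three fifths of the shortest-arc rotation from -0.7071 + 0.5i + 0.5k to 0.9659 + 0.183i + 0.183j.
-0.9604 + 0.1061i - 0.1211j + 0.2272k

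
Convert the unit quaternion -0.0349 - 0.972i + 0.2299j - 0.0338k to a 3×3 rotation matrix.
[[0.892, -0.4493, 0.0497], [-0.4446, -0.8919, -0.0834], [0.0818, 0.0523, -0.9953]]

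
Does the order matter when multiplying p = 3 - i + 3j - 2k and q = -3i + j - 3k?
Yes: pq = -12 - 16i + 6j - k ≠ -12 - 2i - 17k = qp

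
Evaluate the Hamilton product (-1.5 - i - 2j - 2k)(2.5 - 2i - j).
-7.75 - 1.5i + 0.5j - 8k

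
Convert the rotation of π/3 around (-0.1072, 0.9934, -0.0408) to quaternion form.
0.866 - 0.0536i + 0.4967j - 0.0204k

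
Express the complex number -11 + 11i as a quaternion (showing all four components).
-11 + 11i + 0j + 0k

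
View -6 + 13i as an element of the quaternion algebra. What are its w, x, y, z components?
-6 + 13i + 0j + 0k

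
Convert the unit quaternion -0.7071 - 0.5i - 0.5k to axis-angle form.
axis = (-√2/2, 0, -√2/2), θ = 3π/2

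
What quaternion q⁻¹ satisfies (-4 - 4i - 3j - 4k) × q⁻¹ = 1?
-0.0702 + 0.0702i + 0.0526j + 0.0702k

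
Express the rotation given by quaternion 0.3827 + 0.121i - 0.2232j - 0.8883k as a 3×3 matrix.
[[-0.6778, 0.6259, -0.3858], [-0.7339, -0.6074, 0.3039], [-0.0441, 0.4892, 0.8711]]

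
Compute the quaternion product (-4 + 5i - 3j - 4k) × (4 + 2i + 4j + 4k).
2 + 16i - 56j - 6k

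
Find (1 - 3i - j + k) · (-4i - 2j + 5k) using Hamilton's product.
-19 - 7i + 9j + 7k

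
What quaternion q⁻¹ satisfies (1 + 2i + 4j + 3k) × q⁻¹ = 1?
0.0333 - 0.0667i - 0.1333j - 0.1k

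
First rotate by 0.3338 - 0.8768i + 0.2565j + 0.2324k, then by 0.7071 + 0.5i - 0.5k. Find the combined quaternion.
0.7906 - 0.3248i + 0.5036j + 0.1257k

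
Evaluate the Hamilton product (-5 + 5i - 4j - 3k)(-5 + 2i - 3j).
3 - 44i + 29j + 8k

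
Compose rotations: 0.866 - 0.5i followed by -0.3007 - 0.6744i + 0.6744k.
-0.5976 - 0.4337i - 0.3372j + 0.584k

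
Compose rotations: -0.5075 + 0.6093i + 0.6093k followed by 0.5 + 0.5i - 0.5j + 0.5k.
-0.863 - 0.2537i + 0.2537j + 0.3555k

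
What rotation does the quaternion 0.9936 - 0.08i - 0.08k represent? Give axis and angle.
axis = (-√2/2, 0, -√2/2), θ = 13°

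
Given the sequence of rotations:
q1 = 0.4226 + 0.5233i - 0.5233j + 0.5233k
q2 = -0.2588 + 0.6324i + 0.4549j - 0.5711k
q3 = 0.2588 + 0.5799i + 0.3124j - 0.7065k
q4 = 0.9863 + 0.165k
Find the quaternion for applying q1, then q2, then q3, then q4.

q2 · q1 = 0.0966 + 0.071i - 0.3021j - 0.9458k
q3 · q2 · q1 = -0.59 - 0.4345i + 0.4503j - 0.5104k
q4 · q3 · q2 · q1 = -0.4977 - 0.5028i + 0.3724j - 0.6008k
-0.4977 - 0.5028i + 0.3724j - 0.6008k


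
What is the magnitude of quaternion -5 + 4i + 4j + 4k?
√73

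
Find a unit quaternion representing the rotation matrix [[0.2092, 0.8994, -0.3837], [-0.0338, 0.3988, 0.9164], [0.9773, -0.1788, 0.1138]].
0.6561 - 0.4173i - 0.5186j - 0.3556k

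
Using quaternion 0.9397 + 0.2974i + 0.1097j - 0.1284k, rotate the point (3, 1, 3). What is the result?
(3.525, -1.499, 2.08)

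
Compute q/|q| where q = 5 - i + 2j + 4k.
0.7372 - 0.1474i + 0.2949j + 0.5898k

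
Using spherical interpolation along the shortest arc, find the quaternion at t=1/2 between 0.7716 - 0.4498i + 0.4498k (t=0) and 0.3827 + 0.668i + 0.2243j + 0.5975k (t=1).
0.7261 + 0.1373i + 0.1411j + 0.6588k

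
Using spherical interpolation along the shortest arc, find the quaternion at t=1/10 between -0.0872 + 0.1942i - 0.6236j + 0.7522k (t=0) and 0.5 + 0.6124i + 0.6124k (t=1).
-0.0218 + 0.2536i - 0.5807j + 0.7733k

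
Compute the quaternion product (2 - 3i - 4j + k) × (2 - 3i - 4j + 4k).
-25 - 24i - 7j + 10k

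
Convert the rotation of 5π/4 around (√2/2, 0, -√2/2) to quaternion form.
-0.3827 + 0.6533i - 0.6533k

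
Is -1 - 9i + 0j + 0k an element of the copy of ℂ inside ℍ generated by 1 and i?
Yes. The quaternion -1 - 9i has j- and k-coefficients y = z = 0, so it lies in the complex subalgebra spanned by 1 and i.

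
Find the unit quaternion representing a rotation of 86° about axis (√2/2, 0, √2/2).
0.7314 + 0.4822i + 0.4822k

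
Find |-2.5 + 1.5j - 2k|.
3.536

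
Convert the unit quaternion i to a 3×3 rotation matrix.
[[1, 0, 0], [0, -1, 0], [0, 0, -1]]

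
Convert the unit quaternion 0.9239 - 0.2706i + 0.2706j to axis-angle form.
axis = (-√2/2, √2/2, 0), θ = π/4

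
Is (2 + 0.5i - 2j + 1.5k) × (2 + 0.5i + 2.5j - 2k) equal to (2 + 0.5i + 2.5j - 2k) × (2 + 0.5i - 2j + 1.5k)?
No: pq = 11.75 + 2.25i + 2.75j + 1.25k ≠ 11.75 + 1.75i - 0.75j - 3.25k = qp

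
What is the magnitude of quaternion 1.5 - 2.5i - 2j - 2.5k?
4.33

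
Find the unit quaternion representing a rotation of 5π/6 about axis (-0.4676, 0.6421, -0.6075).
0.2588 - 0.4517i + 0.6202j - 0.5868k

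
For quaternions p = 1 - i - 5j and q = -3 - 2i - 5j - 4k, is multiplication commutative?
No: pq = -30 + 21i + 6j - 9k ≠ -30 - 19i + 14j + k = qp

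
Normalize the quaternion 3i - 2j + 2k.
0.7276i - 0.4851j + 0.4851k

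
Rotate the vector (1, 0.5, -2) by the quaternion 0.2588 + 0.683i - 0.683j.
(0.308, -0.192, 2.262)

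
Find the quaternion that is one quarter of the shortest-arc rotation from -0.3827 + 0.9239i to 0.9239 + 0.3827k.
-0.6164 + 0.778i - 0.1218k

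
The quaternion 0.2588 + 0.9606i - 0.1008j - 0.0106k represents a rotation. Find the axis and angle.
axis = (0.9945, -0.1044, -0.011), θ = 5π/6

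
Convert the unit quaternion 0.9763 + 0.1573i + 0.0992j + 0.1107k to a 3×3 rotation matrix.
[[0.9558, -0.1849, 0.2285], [0.2474, 0.926, -0.2852], [-0.1589, 0.3291, 0.9308]]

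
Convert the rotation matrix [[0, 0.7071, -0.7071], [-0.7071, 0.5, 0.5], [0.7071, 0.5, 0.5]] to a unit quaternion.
0.7071 - 0.5j - 0.5k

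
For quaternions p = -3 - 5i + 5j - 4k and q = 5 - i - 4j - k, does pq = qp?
No: pq = -4 - 43i + 36j + 8k ≠ -4 - i + 38j - 42k = qp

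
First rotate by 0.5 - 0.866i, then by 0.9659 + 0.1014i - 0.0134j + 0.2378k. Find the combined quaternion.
0.5708 - 0.7858i - 0.2126j + 0.1073k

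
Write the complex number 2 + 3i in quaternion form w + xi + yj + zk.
2 + 3i + 0j + 0k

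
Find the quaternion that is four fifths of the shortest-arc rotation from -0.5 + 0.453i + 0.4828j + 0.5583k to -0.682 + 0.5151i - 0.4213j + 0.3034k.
-0.6995 + 0.5461i - 0.2452j + 0.3905k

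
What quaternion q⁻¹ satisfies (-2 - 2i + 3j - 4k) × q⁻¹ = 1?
-0.0606 + 0.0606i - 0.0909j + 0.1212k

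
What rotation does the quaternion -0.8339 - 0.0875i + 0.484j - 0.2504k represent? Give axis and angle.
axis = (-0.1585, 0.8769, -0.4537), θ = 293°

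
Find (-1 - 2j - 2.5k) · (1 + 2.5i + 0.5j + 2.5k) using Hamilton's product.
6.25 - 6.25i - 8.75j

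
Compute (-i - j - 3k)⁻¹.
0.0909i + 0.0909j + 0.2727k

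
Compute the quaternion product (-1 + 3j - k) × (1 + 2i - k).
-2 - 5i + j - 6k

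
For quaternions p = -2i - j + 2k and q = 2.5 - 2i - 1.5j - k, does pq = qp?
No: pq = -3.5 - i - 8.5j + 6k ≠ -3.5 - 9i + 3.5j + 4k = qp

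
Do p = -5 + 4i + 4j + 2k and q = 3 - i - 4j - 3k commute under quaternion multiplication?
No: pq = 11 + 13i + 42j + 9k ≠ 11 + 21i + 22j + 33k = qp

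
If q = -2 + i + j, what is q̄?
-2 - i - j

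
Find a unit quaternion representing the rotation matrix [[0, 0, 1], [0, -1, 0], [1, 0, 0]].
0.7071i + 0.7071k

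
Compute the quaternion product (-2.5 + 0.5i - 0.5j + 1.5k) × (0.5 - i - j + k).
-2.75 + 3.75i + 0.25j - 2.75k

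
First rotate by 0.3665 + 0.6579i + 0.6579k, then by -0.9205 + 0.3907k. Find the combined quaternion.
-0.5944 - 0.6056i + 0.257j - 0.4624k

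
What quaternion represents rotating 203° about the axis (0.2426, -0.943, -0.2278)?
-0.1994 + 0.2377i - 0.9241j - 0.2232k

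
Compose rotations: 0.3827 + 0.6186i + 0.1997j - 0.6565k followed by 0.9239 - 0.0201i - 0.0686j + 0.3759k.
0.6265 + 0.5338i + 0.3776j - 0.4243k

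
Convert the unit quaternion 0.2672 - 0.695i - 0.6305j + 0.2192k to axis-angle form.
axis = (-0.7212, -0.6543, 0.2275), θ = 149°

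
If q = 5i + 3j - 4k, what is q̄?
-5i - 3j + 4k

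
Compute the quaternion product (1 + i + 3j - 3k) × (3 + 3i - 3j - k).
6 - 6i - 2j - 22k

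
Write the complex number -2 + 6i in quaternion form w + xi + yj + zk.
-2 + 6i + 0j + 0k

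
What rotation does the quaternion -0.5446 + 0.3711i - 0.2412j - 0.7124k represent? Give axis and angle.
axis = (0.4425, -0.2876, -0.8494), θ = 246°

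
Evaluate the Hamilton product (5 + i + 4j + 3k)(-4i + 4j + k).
-15 - 28i + 7j + 25k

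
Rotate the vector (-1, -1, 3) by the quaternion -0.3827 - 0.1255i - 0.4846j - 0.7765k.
(2.846, 1.491, 0.824)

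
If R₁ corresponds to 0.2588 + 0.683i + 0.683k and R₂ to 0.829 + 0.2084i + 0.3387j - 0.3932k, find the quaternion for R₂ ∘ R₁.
0.3408 + 0.8515i - 0.3232j + 0.2331k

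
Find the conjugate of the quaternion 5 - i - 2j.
5 + i + 2j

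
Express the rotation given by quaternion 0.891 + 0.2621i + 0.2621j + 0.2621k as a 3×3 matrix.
[[0.7252, -0.3297, 0.6045], [0.6045, 0.7252, -0.3297], [-0.3297, 0.6045, 0.7252]]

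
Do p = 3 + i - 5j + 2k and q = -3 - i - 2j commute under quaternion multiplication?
No: pq = -18 - 2i + 7j - 13k ≠ -18 - 10i + 11j + k = qp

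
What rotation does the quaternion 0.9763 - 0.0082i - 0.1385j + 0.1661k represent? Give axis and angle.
axis = (-0.0379, -0.64, 0.7675), θ = 25°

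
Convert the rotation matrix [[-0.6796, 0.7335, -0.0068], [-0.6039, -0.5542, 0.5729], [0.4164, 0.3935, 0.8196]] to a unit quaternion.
-0.3827 + 0.1172i + 0.2765j + 0.8737k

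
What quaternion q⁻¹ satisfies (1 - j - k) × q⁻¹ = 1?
0.3333 + 0.3333j + 0.3333k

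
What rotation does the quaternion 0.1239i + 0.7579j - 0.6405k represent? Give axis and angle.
axis = (0.1239, 0.7579, -0.6405), θ = π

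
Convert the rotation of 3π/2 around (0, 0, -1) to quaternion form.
-0.7071 - 0.7071k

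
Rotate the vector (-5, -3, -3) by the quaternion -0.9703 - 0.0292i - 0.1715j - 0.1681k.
(-4.503, -4.509, -1.546)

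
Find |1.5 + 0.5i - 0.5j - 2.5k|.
3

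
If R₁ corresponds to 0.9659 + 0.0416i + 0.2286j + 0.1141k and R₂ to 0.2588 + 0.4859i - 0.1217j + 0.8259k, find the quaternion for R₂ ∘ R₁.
0.1633 + 0.2774i - 0.0795j + 0.9434k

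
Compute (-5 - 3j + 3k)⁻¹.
-0.1163 + 0.0698j - 0.0698k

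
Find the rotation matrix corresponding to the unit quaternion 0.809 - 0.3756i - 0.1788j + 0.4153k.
[[0.5911, -0.5376, -0.6013], [0.8063, 0.3729, 0.4592], [-0.0227, -0.7562, 0.6539]]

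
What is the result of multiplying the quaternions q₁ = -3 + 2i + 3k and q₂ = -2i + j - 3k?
13 + 3i - 3j + 11k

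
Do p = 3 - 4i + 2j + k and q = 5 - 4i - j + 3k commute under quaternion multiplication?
No: pq = -2 - 25i + 15j + 26k ≠ -2 - 39i - j + 2k = qp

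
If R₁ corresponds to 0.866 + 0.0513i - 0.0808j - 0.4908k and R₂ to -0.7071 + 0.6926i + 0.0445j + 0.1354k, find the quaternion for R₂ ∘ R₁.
-0.5778 + 0.5526i + 0.4425j + 0.4061k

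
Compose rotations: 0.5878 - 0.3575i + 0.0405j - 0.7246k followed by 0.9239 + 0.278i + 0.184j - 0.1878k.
0.4989 - 0.2926i + 0.4142j - 0.7028k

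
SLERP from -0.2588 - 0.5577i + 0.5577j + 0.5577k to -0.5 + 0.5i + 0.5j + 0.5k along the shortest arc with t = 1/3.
-0.4016 - 0.219i + 0.6288j + 0.6288k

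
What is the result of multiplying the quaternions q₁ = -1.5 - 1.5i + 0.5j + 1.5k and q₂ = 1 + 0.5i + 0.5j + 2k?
-4 - 2i + 3.5j - 2.5k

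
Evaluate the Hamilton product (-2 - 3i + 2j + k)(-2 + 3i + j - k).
12 - 3i - 6j - 9k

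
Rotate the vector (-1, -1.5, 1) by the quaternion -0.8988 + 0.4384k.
(-1.798, -0.135, 1)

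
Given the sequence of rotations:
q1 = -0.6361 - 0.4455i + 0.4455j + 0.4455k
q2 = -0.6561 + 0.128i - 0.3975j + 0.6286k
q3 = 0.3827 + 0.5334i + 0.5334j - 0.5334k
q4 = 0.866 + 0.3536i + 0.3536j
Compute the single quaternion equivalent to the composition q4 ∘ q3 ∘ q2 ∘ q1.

q2 · q1 = 0.3714 - 0.2463i - 0.3765j - 0.8122k
q3 · q2 · q1 = 0.0411 - 0.5302i + 0.6186j - 0.5784k
q4 · q3 · q2 · q1 = 0.0043 - 0.6491i + 0.7548j - 0.0947k
0.0043 - 0.6491i + 0.7548j - 0.0947k


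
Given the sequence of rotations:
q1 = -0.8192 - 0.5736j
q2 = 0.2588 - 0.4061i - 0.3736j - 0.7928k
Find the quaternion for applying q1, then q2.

q2 · q1 = -0.4263 - 0.1221i + 0.1576j + 0.8824k
-0.4263 - 0.1221i + 0.1576j + 0.8824k


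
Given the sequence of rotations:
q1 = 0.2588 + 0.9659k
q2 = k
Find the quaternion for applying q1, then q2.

q2 · q1 = -0.9659 + 0.2588k
-0.9659 + 0.2588k


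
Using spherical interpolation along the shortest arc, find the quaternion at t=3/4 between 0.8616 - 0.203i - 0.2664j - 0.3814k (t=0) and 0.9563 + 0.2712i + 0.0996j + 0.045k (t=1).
0.9852 + 0.1568i + 0.005j - 0.0693k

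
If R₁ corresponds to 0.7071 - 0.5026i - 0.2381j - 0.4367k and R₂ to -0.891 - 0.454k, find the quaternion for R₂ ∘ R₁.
-0.8283 + 0.3397i + 0.4403j + 0.0681k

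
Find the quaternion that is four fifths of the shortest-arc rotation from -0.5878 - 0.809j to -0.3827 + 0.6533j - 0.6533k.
0.186 - 0.7927j + 0.5806k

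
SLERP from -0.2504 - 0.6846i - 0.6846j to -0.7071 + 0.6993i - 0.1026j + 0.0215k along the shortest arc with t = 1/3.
0.1131 - 0.8574i - 0.502j - 0.0095k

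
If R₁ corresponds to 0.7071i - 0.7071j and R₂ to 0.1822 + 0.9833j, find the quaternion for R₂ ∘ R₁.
0.6953 + 0.1288i - 0.1288j - 0.6953k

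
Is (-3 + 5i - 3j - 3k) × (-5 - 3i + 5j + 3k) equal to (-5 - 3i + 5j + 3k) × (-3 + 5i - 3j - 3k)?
No: pq = 54 - 10i - 6j + 22k ≠ 54 - 22i + 6j - 10k = qp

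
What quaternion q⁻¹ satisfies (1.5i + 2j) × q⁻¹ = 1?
-0.24i - 0.32j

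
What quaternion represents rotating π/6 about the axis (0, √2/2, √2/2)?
0.9659 + 0.183j + 0.183k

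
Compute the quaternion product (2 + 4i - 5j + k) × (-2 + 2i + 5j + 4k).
9 - 29i + 6j + 36k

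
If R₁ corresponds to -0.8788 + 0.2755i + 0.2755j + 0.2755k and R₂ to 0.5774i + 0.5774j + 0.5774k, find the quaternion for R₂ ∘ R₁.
-0.4772 - 0.5074i - 0.5074j - 0.5074k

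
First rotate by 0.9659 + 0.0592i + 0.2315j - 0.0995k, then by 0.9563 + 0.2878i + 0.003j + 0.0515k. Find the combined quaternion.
0.9111 + 0.3224i + 0.256j + 0.021k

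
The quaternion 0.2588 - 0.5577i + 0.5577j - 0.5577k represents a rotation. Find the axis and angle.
axis = (-√3/3, √3/3, -√3/3), θ = 5π/6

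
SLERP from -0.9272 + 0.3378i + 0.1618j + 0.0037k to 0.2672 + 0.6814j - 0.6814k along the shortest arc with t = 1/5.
-0.9287 + 0.3106i - 0.0454j + 0.1976k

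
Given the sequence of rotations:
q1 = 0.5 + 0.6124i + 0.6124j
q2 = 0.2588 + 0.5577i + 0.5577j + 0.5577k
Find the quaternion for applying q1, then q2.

q2 · q1 = -0.5537 + 0.0958i + 0.7789j + 0.2788k
-0.5537 + 0.0958i + 0.7789j + 0.2788k


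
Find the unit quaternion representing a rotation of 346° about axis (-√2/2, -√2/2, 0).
-0.9925 - 0.0862i - 0.0862j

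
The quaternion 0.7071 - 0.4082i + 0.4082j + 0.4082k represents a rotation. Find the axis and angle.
axis = (-√3/3, √3/3, √3/3), θ = π/2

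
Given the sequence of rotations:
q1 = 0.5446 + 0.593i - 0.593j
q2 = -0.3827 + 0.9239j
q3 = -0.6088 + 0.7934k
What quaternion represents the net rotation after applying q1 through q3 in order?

q2 · q1 = 0.3395 - 0.2269i + 0.7301j - 0.5479k
q3 · q2 · q1 = 0.228 - 0.4411i - 0.6245j + 0.6029k
0.228 - 0.4411i - 0.6245j + 0.6029k


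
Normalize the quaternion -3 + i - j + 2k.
-0.7746 + 0.2582i - 0.2582j + 0.5164k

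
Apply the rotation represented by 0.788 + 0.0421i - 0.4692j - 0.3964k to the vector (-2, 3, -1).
(2.038, 3.069, -0.653)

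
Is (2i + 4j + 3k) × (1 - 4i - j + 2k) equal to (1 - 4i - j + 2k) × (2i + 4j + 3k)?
No: pq = 6 + 13i - 12j + 17k ≠ 6 - 9i + 20j - 11k = qp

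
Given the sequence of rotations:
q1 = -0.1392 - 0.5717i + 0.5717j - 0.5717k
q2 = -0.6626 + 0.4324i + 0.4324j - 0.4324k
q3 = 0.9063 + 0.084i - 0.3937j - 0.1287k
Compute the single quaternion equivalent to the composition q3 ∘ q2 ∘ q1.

q2 · q1 = -0.155 + 0.3186i + 0.0554j + 0.9334k
q3 · q2 · q1 = -0.0253 - 0.0846i - 0.0082j + 0.996k
-0.0253 - 0.0846i - 0.0082j + 0.996k


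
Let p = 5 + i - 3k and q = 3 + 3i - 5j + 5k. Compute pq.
27 + 3i - 39j + 11k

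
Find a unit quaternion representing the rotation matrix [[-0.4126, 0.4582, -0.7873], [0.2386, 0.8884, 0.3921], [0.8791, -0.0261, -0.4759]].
-0.5 + 0.2091i + 0.8332j + 0.1098k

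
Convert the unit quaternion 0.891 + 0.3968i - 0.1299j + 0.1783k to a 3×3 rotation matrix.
[[0.9027, -0.4208, -0.09], [0.2146, 0.6215, -0.7534], [0.373, 0.6608, 0.6514]]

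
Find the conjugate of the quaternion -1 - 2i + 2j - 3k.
-1 + 2i - 2j + 3k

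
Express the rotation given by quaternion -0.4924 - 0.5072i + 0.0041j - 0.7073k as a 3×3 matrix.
[[-0.0006, -0.7007, 0.7134], [0.6924, -0.5151, -0.5053], [0.7215, 0.4937, 0.4855]]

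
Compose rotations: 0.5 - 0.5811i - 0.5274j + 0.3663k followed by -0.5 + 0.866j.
0.2067 + 0.6078i + 0.6967j + 0.3201k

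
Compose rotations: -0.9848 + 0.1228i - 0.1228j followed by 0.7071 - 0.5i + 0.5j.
-0.5736 + 0.5792i - 0.5792j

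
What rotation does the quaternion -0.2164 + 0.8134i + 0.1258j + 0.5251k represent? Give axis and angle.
axis = (0.8331, 0.1289, 0.5378), θ = 205°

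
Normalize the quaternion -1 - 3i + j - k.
-0.2887 - 0.866i + 0.2887j - 0.2887k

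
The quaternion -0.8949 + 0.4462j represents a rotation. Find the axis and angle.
axis = (0, 1, 0), θ = 307°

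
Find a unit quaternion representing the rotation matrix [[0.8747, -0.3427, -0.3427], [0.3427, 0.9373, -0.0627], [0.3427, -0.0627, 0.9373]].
0.9682 - 0.177j + 0.177k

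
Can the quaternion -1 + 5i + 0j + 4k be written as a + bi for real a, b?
No. The quaternion -1 + 5i + 4k has j-coefficient y = 0 and k-coefficient z = 4, not both zero, so it does not lie in the complex subalgebra spanned by 1 and i.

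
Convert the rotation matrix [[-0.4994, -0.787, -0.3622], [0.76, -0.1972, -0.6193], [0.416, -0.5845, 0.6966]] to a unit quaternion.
0.5 + 0.0174i - 0.3891j + 0.7735k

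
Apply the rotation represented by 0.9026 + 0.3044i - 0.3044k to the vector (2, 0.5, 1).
(1.719, -1.334, 0.719)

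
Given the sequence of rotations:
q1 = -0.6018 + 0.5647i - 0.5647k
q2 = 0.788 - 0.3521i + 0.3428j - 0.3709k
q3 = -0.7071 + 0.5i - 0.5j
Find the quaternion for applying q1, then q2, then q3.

q2 · q1 = -0.4848 + 0.4633i - 0.6146j - 0.4154k
q3 · q2 · q1 = -0.1961 - 0.3623i + 0.8847j + 0.2181k
-0.1961 - 0.3623i + 0.8847j + 0.2181k


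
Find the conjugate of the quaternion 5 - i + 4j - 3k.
5 + i - 4j + 3k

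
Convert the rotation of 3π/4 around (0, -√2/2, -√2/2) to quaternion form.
0.3827 - 0.6533j - 0.6533k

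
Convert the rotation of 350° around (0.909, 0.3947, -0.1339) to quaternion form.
-0.9962 + 0.0792i + 0.0344j - 0.0117k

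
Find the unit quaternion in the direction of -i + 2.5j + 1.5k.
-0.3244i + 0.8111j + 0.4867k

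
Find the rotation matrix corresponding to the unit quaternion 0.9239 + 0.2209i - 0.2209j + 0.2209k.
[[0.8048, -0.5058, -0.3106], [0.3106, 0.8048, -0.5058], [0.5058, 0.3106, 0.8048]]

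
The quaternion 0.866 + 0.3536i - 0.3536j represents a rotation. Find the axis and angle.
axis = (√2/2, -√2/2, 0), θ = π/3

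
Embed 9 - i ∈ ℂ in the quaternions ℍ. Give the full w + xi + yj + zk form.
9 - i + 0j + 0k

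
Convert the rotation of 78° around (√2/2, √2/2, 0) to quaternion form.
0.7771 + 0.445i + 0.445j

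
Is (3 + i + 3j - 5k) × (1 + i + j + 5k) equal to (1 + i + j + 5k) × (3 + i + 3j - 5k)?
No: pq = 24 + 24i - 4j + 8k ≠ 24 - 16i + 16j + 12k = qp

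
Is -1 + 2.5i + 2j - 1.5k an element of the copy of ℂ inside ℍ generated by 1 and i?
No. The quaternion -1 + 2.5i + 2j - 1.5k has j-coefficient y = 2 and k-coefficient z = -1.5, not both zero, so it does not lie in the complex subalgebra spanned by 1 and i.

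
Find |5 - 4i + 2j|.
√45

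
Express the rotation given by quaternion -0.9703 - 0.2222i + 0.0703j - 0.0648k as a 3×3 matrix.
[[0.9817, -0.157, -0.1076], [0.0945, 0.8929, -0.4403], [0.1652, 0.4221, 0.8914]]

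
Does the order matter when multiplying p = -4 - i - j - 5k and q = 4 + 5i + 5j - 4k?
Yes: pq = -26 + 5i - 53j - 4k ≠ -26 - 53i + 5j - 4k = qp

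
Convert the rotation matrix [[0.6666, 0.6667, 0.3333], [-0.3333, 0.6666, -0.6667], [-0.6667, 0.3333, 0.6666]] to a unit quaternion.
0.866 + 0.2887i + 0.2887j - 0.2887k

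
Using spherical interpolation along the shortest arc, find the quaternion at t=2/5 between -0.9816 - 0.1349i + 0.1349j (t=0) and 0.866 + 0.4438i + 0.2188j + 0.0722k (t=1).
-0.9632 - 0.2669i - 0.0075j - 0.0299k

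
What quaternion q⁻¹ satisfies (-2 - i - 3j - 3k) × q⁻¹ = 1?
-0.087 + 0.0435i + 0.1304j + 0.1304k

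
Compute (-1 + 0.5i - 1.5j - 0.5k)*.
-1 - 0.5i + 1.5j + 0.5k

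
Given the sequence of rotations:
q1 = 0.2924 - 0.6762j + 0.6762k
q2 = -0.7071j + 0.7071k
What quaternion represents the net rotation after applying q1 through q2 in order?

q2 · q1 = -0.9563 - 0.2068j + 0.2068k
-0.9563 - 0.2068j + 0.2068k


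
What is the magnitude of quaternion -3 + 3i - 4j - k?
√35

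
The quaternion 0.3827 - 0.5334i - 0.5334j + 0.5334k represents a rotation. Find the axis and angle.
axis = (-√3/3, -√3/3, √3/3), θ = 3π/4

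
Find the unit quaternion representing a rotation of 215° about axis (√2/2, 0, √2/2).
-0.3007 + 0.6744i + 0.6744k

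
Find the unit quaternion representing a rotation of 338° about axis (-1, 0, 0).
-0.9816 - 0.1908i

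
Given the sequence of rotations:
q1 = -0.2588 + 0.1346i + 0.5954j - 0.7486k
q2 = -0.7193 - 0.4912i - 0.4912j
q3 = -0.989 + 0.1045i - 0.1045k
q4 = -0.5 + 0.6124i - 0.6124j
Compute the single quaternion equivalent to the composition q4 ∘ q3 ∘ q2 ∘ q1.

q2 · q1 = 0.5447 + 0.398i - 0.6689j + 0.3121k
q3 · q2 · q1 = -0.5477 - 0.4066i + 0.5873j - 0.4355k
q4 · q3 · q2 · q1 = 0.8825 + 0.1346i + 0.3085j + 0.3284k
0.8825 + 0.1346i + 0.3085j + 0.3284k


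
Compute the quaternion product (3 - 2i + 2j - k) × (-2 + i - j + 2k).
10i - 4j + 8k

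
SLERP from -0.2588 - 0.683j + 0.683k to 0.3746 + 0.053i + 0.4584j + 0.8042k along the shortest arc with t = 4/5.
0.2707 + 0.0487i + 0.2268j + 0.9343k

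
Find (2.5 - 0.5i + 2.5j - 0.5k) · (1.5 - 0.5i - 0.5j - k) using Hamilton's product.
4.25 - 4.75i + 2.25j - 1.75k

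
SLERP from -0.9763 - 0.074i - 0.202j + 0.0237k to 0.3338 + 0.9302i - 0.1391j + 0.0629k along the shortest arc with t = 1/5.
-0.9427 - 0.3019i - 0.142j + 0.0048k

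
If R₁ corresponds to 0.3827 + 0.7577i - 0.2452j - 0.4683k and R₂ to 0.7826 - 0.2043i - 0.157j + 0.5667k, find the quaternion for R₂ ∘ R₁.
0.6812 + 0.7273i + 0.0817j + 0.0194k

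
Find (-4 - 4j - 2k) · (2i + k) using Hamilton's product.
2 - 12i - 4j + 4k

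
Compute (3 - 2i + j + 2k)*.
3 + 2i - j - 2k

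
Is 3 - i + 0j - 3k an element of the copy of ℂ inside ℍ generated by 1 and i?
No. The quaternion 3 - i - 3k has j-coefficient y = 0 and k-coefficient z = -3, not both zero, so it does not lie in the complex subalgebra spanned by 1 and i.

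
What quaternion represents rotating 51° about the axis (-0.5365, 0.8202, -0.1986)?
0.9026 - 0.231i + 0.3531j - 0.0855k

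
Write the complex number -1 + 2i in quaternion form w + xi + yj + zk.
-1 + 2i + 0j + 0k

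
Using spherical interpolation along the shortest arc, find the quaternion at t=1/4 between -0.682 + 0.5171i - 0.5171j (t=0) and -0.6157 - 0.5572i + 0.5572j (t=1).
-0.3867 + 0.6521i - 0.6521j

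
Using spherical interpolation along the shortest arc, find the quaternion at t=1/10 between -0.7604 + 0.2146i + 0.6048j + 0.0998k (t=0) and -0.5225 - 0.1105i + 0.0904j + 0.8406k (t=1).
-0.7723 + 0.187i + 0.5752j + 0.1941k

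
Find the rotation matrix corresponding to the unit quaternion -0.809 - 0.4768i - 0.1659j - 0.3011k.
[[0.7636, -0.329, 0.5556], [0.6454, 0.364, -0.6716], [0.0187, 0.8714, 0.4903]]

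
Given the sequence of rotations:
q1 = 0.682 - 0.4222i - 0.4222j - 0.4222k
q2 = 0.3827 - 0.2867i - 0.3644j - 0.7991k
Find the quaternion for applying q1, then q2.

q2 · q1 = -0.3513 - 0.5406i - 0.1938j - 0.7394k
-0.3513 - 0.5406i - 0.1938j - 0.7394k


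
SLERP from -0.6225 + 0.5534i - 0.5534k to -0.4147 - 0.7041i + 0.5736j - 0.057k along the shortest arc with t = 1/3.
-0.3235 + 0.7952i - 0.2714j - 0.4351k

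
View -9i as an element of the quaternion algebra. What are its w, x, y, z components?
0 - 9i + 0j + 0k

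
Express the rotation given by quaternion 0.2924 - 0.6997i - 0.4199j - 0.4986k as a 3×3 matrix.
[[0.1502, 0.8792, 0.4522], [0.296, -0.4764, 0.8279], [0.9433, 0.0095, -0.3318]]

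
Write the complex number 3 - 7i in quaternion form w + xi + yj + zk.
3 - 7i + 0j + 0k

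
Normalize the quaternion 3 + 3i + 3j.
0.5774 + 0.5774i + 0.5774j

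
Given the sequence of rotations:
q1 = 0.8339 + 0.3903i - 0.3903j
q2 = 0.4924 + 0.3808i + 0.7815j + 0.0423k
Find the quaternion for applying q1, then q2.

q2 · q1 = 0.567 + 0.5262i + 0.476j - 0.4184k
0.567 + 0.5262i + 0.476j - 0.4184k


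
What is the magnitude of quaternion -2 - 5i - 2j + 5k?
√58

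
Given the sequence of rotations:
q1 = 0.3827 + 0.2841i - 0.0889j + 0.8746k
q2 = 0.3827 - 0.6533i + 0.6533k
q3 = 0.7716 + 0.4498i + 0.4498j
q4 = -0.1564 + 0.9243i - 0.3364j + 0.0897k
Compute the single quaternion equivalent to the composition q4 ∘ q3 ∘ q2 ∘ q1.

q2 · q1 = -0.2393 - 0.0832i + 0.723j + 0.6428k
q3 · q2 · q1 = -0.4724 + 0.1173i + 0.1611j + 0.8586k
q4 · q3 · q2 · q1 = -0.0574 - 0.7583i - 0.6494j + 0.0117k
-0.0574 - 0.7583i - 0.6494j + 0.0117k


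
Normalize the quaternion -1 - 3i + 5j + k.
-0.1667 - 0.5i + 0.8333j + 0.1667k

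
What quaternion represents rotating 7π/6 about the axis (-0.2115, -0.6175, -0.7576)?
-0.2588 - 0.2043i - 0.5965j - 0.7318k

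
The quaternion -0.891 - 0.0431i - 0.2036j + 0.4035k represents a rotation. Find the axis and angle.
axis = (-0.0949, -0.4485, 0.8888), θ = 306°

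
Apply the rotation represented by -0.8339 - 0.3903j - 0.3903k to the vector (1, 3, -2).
(-2.864, 2.128, -1.128)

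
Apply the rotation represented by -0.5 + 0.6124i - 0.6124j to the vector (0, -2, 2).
(2.725, 0.725, 0.225)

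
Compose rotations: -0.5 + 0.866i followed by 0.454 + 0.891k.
-0.227 + 0.3932i + 0.7716j - 0.4455k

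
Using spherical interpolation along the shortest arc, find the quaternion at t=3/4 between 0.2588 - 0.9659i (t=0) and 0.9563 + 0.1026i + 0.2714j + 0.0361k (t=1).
0.9377 - 0.2491i + 0.2403j + 0.032k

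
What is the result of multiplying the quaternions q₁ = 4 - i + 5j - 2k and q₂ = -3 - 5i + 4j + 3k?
-31 + 6i + 14j + 39k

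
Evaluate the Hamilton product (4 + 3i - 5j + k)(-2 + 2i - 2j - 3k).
-21 + 19i + 13j - 10k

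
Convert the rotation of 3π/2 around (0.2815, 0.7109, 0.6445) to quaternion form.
-0.7071 + 0.1991i + 0.5027j + 0.4557k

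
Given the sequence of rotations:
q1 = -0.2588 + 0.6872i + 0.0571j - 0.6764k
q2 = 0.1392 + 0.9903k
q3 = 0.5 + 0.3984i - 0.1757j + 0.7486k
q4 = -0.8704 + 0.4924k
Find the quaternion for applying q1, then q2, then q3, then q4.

q2 · q1 = 0.6338 + 0.0391i + 0.6885j - 0.3504k
q3 · q2 · q1 = 0.6846 - 0.1818i + 0.4018j + 0.5804k
q4 · q3 · q2 · q1 = -0.8817 - 0.0396i - 0.4392j - 0.1681k
-0.8817 - 0.0396i - 0.4392j - 0.1681k


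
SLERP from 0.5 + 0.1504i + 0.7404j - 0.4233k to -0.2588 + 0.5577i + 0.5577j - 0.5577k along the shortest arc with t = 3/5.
0.0556 + 0.4359i + 0.7029j - 0.5594k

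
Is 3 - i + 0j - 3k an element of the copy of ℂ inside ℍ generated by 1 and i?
No. The quaternion 3 - i - 3k has j-coefficient y = 0 and k-coefficient z = -3, not both zero, so it does not lie in the complex subalgebra spanned by 1 and i.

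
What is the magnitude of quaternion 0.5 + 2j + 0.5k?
2.121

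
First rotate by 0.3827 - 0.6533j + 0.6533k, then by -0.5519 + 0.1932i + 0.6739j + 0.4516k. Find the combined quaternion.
-0.066 + 0.8092i + 0.4922j - 0.3139k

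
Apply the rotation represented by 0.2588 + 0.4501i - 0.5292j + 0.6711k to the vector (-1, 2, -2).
(-1.847, 1.404, -1.902)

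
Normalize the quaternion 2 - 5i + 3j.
0.3244 - 0.8111i + 0.4867j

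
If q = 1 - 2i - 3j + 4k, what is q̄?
1 + 2i + 3j - 4k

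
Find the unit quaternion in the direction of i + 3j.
0.3162i + 0.9487j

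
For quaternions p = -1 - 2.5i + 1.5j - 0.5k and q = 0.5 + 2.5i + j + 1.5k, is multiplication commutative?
No: pq = 5 - i + 2.25j - 8k ≠ 5 - 6.5i - 2.75j + 4.5k = qp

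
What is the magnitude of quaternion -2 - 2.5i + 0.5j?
3.24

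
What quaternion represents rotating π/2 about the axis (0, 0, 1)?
0.7071 + 0.7071k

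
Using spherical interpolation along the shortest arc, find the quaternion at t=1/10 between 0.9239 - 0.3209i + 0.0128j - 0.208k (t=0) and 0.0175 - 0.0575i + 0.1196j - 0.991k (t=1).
0.8877 - 0.3153i + 0.0286j - 0.3344k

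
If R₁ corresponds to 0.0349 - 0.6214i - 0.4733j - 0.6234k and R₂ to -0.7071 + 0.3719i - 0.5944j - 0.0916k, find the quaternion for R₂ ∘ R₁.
-0.132 + 0.7796i + 0.6027j - 0.1078k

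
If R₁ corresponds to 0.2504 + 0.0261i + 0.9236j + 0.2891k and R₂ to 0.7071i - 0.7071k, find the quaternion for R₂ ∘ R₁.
0.186 + 0.8301i - 0.2229j + 0.476k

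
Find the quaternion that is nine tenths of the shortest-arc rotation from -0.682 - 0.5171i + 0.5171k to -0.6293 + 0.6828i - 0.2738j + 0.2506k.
-0.7002 + 0.5851i - 0.2634j + 0.3129k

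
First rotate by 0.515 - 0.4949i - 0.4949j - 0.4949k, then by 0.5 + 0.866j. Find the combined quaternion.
0.6861 - 0.676i + 0.1985j + 0.1811k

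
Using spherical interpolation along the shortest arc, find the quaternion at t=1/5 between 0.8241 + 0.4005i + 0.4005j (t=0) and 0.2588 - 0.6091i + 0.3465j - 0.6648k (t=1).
0.8383 + 0.1943i + 0.4714j - 0.1928k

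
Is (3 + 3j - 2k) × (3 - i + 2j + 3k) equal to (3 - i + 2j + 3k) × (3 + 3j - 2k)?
No: pq = 9 + 10i + 17j + 6k ≠ 9 - 16i + 13j = qp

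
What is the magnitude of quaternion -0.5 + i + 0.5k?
1.225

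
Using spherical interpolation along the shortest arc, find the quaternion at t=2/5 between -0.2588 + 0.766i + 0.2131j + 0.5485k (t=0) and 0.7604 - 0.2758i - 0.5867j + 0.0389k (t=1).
-0.5306 + 0.6471i + 0.4185j + 0.3528k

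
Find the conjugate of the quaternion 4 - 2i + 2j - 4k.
4 + 2i - 2j + 4k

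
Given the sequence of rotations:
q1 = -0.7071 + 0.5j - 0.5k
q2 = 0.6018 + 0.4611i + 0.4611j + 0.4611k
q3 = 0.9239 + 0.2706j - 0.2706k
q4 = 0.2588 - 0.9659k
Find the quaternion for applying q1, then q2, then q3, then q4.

q2 · q1 = -0.4255 - 0.7871i + 0.2054j - 0.3964k
q3 · q2 · q1 = -0.556 - 0.7789i + 0.2876j - 0.0381k
q4 · q3 · q2 · q1 = -0.1807 + 0.0762i + 0.8268j + 0.5272k
-0.1807 + 0.0762i + 0.8268j + 0.5272k
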